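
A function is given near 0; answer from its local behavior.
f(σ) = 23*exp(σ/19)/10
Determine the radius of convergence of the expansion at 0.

The radius of convergence is infinite.

The factor exp(σ/19) is entire and contributes no finite singular point.
The polynomial part has no poles.
No finite singular points: the Taylor series at 0 converges everywhere.


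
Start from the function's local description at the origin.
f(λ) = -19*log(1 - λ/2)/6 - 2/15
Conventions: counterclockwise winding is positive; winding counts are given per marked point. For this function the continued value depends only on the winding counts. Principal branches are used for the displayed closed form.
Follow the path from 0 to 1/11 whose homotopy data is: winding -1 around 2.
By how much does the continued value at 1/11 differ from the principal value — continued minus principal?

Continued minus principal equals (19/3)*pi*i.

The rational part is single-valued and drops out of the difference; each branch term changes only by its own monodromy.
(-19/6)*log(1 - λ/(2)): each positive loop around 2 adds 2*pi*i to the log, so winding -1 contributes (-19/6)*(-1)*2*pi*i = (19/3)*pi*i.
Summing the contributions at λ = 1/11 gives (19/3)*pi*i.


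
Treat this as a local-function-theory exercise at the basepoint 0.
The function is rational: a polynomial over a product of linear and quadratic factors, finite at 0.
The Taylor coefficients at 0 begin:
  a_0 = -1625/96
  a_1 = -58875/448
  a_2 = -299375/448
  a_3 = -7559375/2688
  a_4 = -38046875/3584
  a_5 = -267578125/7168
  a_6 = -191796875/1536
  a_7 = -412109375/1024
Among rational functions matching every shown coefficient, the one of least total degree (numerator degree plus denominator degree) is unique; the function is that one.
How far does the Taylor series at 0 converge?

The radius of convergence is 2/5.

No rational of total degree below 4 reproduces all 8 coefficients; solving the [1/3] Pade equations on them gives f(ψ) = (2*ψ/7 + 13/12)/(ψ - 2/5)**3, whose expansion matches every shown term.
Denominator factor (ψ - 2/5)^3: pole of order 3 at 2/5, modulus 2/5.
The radius of convergence is the smallest modulus among the singular points: 2/5.


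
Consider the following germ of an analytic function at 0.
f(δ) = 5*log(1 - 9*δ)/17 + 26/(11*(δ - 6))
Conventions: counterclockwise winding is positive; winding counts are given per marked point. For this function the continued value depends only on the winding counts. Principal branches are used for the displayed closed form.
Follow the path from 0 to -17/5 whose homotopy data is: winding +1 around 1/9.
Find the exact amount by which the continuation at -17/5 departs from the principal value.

The rational part is single-valued and drops out of the difference; each branch term changes only by its own monodromy.
(5/17)*log(1 - δ/(1/9)): each positive loop around 1/9 adds 2*pi*i to the log, so winding +1 contributes (5/17)*(1)*2*pi*i = (10/17)*pi*i.
Summing the contributions at δ = -17/5 gives (10/17)*pi*i.

Continued minus principal equals (10/17)*pi*i.


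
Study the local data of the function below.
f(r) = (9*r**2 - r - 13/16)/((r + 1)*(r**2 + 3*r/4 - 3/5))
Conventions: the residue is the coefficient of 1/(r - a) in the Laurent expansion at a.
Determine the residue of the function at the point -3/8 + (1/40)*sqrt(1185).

The residue is 141/8 - (953/1896)*sqrt(1185).

The factor r**2 + 3*r/4 - 3/5 splits as (r - a)(r - a') with a = -3/8 + (1/40)*sqrt(1185), a' = -3/8 - (1/40)*sqrt(1185). At the order-1 pole a set g(r) = (r - a)*f(r) = [(9*r**2 - r - 13/16)/(r + 1)] / (r - a').
Simple pole: residue = g(a) at a = -3/8 + (1/40)*sqrt(1185), which is 141/8 - (953/1896)*sqrt(1185).


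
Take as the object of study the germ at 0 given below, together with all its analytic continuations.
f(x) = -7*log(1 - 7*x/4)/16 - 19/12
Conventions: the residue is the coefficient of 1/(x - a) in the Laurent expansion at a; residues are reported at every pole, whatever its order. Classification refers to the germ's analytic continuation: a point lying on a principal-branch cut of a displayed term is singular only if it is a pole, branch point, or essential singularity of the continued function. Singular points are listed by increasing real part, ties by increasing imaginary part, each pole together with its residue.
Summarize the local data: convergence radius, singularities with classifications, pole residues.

Radius of convergence at 0: 4/7.
At 4/7: a logarithmic branch point.

Branch term (-7/16)*log(1 - x/(4/7)): its argument vanishes at x = 4/7, a logarithmic branch point, modulus 4/7.
The radius of convergence is the smallest modulus among the singular points: 4/7.


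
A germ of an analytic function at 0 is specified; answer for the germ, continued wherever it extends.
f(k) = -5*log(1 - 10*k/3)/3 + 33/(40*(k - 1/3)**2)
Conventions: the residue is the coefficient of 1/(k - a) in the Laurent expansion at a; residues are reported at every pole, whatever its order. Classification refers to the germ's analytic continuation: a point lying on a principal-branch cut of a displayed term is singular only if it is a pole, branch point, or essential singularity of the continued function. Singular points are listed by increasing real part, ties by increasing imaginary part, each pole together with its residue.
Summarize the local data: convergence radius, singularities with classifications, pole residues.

Radius of convergence at 0: 3/10.
At 3/10: a logarithmic branch point.
At 1/3: a pole of order 2; residue 0.

Denominator factor (k - 1/3)^2: pole of order 2 at 1/3, modulus 1/3.
Branch term (-5/3)*log(1 - k/(3/10)): its argument vanishes at k = 3/10, a logarithmic branch point, modulus 3/10.
The radius of convergence is the smallest modulus among the singular points: 3/10.
The branch term is analytic at 1/3 and contributes nothing to the residue; only the rational part matters.
At the order-2 pole 1/3 set g(k) = (k - (1/3))^2*(rational part) = 33/40.
Order-2 pole: residue = g'(a); g'(1/3) = 0, so the residue is 0.
List the singular points by increasing real part (a conjugate pair: the negative imaginary part first).


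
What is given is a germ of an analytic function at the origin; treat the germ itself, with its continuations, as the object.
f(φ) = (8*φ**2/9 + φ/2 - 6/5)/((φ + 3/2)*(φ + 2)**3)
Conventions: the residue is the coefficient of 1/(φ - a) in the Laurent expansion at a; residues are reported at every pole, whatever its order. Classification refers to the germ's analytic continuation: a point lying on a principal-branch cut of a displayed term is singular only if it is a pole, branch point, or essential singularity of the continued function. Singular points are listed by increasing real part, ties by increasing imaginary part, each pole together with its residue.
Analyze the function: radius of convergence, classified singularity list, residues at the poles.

Denominator factor (φ + 3/2): pole of order 1 at -3/2, modulus 3/2.
Denominator factor (φ + 2)^3: pole of order 3 at -2, modulus 2.
The radius of convergence is the smallest modulus among the singular points: 3/2.
At the order-3 pole -2 set g(φ) = (φ - (-2))^3*f(φ) = (8*φ**2/9 + φ/2 - 6/5)/(φ + 3/2).
Order-3 pole: residue = g''(a)/2; g''(-2) = -4/5, so the residue is -2/5.
At the order-1 pole -3/2 set g(φ) = (φ - (-3/2))*f(φ) = (8*φ**2/9 + φ/2 - 6/5)/(φ + 2)**3.
Simple pole: residue = g(a) at a = -3/2, which is 2/5.
List the singular points by increasing real part (a conjugate pair: the negative imaginary part first).

Radius of convergence at 0: 3/2.
At -2: a pole of order 3; residue -2/5.
At -3/2: a pole of order 1; residue 2/5.


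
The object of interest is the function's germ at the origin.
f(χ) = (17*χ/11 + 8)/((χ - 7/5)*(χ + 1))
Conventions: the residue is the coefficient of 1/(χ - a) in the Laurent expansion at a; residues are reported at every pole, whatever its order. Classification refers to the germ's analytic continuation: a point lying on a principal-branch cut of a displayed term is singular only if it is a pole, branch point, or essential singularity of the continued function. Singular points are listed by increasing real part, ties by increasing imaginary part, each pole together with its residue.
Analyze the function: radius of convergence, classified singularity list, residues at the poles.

Denominator factor (χ - 7/5): pole of order 1 at 7/5, modulus 7/5.
Denominator factor (χ + 1): pole of order 1 at -1, modulus 1.
The radius of convergence is the smallest modulus among the singular points: 1.
At the order-1 pole -1 set g(χ) = (χ - (-1))*f(χ) = (17*χ/11 + 8)/(χ - 7/5).
Simple pole: residue = g(a) at a = -1, which is -355/132.
At the order-1 pole 7/5 set g(χ) = (χ - (7/5))*f(χ) = (17*χ/11 + 8)/(χ + 1).
Simple pole: residue = g(a) at a = 7/5, which is 559/132.
List the singular points by increasing real part (a conjugate pair: the negative imaginary part first).

Radius of convergence at 0: 1.
At -1: a pole of order 1; residue -355/132.
At 7/5: a pole of order 1; residue 559/132.


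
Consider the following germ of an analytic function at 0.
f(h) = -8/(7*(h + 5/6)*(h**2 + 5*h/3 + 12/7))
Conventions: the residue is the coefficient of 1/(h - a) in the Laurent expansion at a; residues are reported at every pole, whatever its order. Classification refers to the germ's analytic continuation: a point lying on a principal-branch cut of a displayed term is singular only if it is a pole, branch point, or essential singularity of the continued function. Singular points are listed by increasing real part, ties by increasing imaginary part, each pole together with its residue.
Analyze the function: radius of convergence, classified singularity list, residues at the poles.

Radius of convergence at 0: 5/6.
At (-5/6) - ((1/42)*sqrt(1799))*i: a pole of order 1; residue 144/257.
At -5/6: a pole of order 1; residue -288/257.
At (-5/6) + ((1/42)*sqrt(1799))*i: a pole of order 1; residue 144/257.


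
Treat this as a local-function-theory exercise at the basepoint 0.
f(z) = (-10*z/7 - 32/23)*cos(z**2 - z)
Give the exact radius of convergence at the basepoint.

The radius of convergence is infinite.

The factor cos(z**2 - z) is entire and contributes no finite singular point.
The polynomial part has no poles.
No finite singular points: the Taylor series at 0 converges everywhere.


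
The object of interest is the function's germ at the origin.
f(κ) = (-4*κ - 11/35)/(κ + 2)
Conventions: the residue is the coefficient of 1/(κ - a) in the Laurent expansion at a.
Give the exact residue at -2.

At the order-1 pole -2 set g(κ) = (κ - (-2))*f(κ) = -4*κ - 11/35.
Simple pole: residue = g(a) at a = -2, which is 269/35.

The residue is 269/35.


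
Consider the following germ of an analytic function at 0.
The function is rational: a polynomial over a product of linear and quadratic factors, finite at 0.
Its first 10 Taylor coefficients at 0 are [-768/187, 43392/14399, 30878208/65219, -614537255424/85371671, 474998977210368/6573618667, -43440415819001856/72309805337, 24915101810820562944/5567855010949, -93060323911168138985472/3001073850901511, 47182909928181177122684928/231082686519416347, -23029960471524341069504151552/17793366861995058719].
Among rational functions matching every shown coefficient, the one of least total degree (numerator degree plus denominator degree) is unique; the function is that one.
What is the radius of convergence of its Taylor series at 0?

The radius of convergence is 5/7 - (1/14)*sqrt(51).

No rational of total degree below 8 reproduces all 10 coefficients; solving the [1/7] Pade equations on them gives f(z) = (-35*z/34 - 1/17)/((z + 11/12)*(z**2 + 10*z/7 + 1/4)**3), whose expansion matches every shown term.
Denominator factor (z + 11/12): pole of order 1 at -11/12, modulus 11/12.
Denominator factor (z**2 + 10*z/7 + 1/4)^3: discriminant 51/49, real irrational roots -5/7 + (1/14)*sqrt(51) and -5/7 - (1/14)*sqrt(51); poles of order 3, moduli 5/7 - (1/14)*sqrt(51) and 5/7 + (1/14)*sqrt(51).
The radius of convergence is the smallest modulus among the singular points: 5/7 - (1/14)*sqrt(51).


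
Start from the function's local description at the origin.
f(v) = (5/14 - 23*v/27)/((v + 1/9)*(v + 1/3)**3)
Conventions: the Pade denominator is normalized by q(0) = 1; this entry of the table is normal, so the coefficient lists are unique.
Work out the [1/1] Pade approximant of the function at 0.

Taylor coefficients needed (expand at 0): a_0 = 1215/14, a_1 = -12384/7, a_2 = 157302/7.
Write the denominator as Q(v) = 1 + q1*v. Requiring Q*f - P = O(v^3) with deg P <= 1 kills the coefficients of v^2..v^2 in Q*f:
  v^2: a_2 + q1*a_1 = 0, i.e. 157302/7 + (-12384/7)*q1 = 0.
Solving this linear system: q1 = 8739/688.
The numerator is Q*f truncated at degree 1: P0 = a_0 = 1215/14; P1 = a_1 + q1*a_0 = -6422499/9632.

The Pade approximant has numerator coefficients [1215/14, -6422499/9632]; denominator coefficients [1, 8739/688].


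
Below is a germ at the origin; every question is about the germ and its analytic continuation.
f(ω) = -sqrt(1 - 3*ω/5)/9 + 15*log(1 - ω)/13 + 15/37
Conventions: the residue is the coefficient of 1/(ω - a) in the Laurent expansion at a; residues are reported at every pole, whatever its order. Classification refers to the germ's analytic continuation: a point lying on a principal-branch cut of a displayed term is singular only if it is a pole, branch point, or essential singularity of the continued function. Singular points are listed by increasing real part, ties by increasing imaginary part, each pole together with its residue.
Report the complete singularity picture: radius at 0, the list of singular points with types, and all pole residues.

Branch term (15/13)*log(1 - ω/(1)): its argument vanishes at ω = 1, a logarithmic branch point, modulus 1.
Branch term (-1/9)*sqrt(1 - ω/(5/3)): its argument vanishes at ω = 5/3, a square-root branch point, modulus 5/3.
The radius of convergence is the smallest modulus among the singular points: 1.
List the singular points by increasing real part (a conjugate pair: the negative imaginary part first).

Radius of convergence at 0: 1.
At 1: a logarithmic branch point.
At 5/3: an algebraic (square-root) branch point.


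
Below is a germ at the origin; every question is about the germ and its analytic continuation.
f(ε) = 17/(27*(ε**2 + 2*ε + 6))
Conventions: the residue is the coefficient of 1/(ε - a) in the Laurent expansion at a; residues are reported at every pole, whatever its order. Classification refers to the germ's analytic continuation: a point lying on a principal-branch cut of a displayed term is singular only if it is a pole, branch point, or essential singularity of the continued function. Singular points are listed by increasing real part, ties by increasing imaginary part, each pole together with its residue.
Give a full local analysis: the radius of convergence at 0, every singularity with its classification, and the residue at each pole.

Radius of convergence at 0: sqrt(6).
At (-1) - (sqrt(5))*i: a pole of order 1; residue ((17/270)*sqrt(5))*i.
At (-1) + (sqrt(5))*i: a pole of order 1; residue -((17/270)*sqrt(5))*i.

Denominator factor (ε**2 + 2*ε + 6): discriminant -20, complex-conjugate roots (-1) + (sqrt(5))*i and (-1) - (sqrt(5))*i; poles of order 1, moduli sqrt(6) and sqrt(6).
The radius of convergence is the smallest modulus among the singular points: sqrt(6).
The factor ε**2 + 2*ε + 6 splits as (ε - a)(ε - a') with a = (-1) - (sqrt(5))*i, a' = (-1) + (sqrt(5))*i. At the order-1 pole a set g(ε) = (ε - a)*f(ε) = [17/27] / (ε - a').
Simple pole: residue = g(a) at a = (-1) - (sqrt(5))*i, which is ((17/270)*sqrt(5))*i.
The factor ε**2 + 2*ε + 6 splits as (ε - a)(ε - a') with a = (-1) + (sqrt(5))*i, a' = (-1) - (sqrt(5))*i. At the order-1 pole a set g(ε) = (ε - a)*f(ε) = [17/27] / (ε - a').
Simple pole: residue = g(a) at a = (-1) + (sqrt(5))*i, which is -((17/270)*sqrt(5))*i.
List the singular points by increasing real part (a conjugate pair: the negative imaginary part first).


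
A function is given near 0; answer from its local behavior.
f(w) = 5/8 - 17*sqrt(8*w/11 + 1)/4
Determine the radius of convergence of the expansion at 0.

The radius of convergence is 11/8.

Branch term (-17/4)*sqrt(1 - w/(-11/8)): its argument vanishes at w = -11/8, a square-root branch point, modulus 11/8.
The radius of convergence is the smallest modulus among the singular points: 11/8.


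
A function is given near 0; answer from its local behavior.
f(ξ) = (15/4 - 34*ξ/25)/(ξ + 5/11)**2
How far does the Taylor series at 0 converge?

The radius of convergence is 5/11.

Denominator factor (ξ + 5/11)^2: pole of order 2 at -5/11, modulus 5/11.
The radius of convergence is the smallest modulus among the singular points: 5/11.


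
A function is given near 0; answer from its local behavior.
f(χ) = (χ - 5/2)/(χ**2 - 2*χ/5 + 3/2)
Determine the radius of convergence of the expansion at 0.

The radius of convergence is (1/2)*sqrt(6).

Denominator factor (χ**2 - 2*χ/5 + 3/2): discriminant -146/25, complex-conjugate roots (1/5) + ((1/10)*sqrt(146))*i and (1/5) - ((1/10)*sqrt(146))*i; poles of order 1, moduli (1/2)*sqrt(6) and (1/2)*sqrt(6).
The radius of convergence is the smallest modulus among the singular points: (1/2)*sqrt(6).


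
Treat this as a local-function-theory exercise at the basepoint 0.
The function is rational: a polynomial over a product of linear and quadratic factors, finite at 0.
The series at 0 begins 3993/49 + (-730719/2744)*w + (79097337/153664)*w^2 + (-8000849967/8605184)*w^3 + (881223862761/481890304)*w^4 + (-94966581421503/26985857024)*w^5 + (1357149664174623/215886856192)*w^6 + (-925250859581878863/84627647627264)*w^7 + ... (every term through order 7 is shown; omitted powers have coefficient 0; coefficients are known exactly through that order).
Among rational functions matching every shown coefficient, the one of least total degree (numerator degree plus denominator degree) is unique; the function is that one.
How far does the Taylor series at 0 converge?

The radius of convergence is 7/11.

No rational of total degree below 4 reproduces all 8 coefficients; solving the [0/4] Pade equations on them gives f(w) = 22/((w + 7/11)**2*(w**2 + w/12 + 2/3)), whose expansion matches every shown term.
Denominator factor (w + 7/11)^2: pole of order 2 at -7/11, modulus 7/11.
Denominator factor (w**2 + w/12 + 2/3): discriminant -383/144, complex-conjugate roots (-1/24) + ((1/24)*sqrt(383))*i and (-1/24) - ((1/24)*sqrt(383))*i; poles of order 1, moduli (1/3)*sqrt(6) and (1/3)*sqrt(6).
The radius of convergence is the smallest modulus among the singular points: 7/11.


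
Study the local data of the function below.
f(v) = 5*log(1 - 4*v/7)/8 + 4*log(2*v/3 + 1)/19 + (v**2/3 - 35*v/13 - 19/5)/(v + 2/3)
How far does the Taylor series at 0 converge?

The radius of convergence is 2/3.

Denominator factor (v + 2/3): pole of order 1 at -2/3, modulus 2/3.
Branch term (5/8)*log(1 - v/(7/4)): its argument vanishes at v = 7/4, a logarithmic branch point, modulus 7/4.
Branch term (4/19)*log(1 - v/(-3/2)): its argument vanishes at v = -3/2, a logarithmic branch point, modulus 3/2.
The radius of convergence is the smallest modulus among the singular points: 2/3.


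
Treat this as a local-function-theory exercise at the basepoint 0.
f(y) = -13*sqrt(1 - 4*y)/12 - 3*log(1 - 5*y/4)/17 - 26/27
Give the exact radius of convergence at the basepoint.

Branch term (-3/17)*log(1 - y/(4/5)): its argument vanishes at y = 4/5, a logarithmic branch point, modulus 4/5.
Branch term (-13/12)*sqrt(1 - y/(1/4)): its argument vanishes at y = 1/4, a square-root branch point, modulus 1/4.
The radius of convergence is the smallest modulus among the singular points: 1/4.

The radius of convergence is 1/4.


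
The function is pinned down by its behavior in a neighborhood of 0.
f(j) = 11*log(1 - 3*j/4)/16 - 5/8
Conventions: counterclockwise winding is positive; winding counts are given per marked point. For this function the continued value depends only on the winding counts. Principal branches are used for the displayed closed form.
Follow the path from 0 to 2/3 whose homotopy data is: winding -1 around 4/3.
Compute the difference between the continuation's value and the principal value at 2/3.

Continued minus principal equals -(11/8)*pi*i.

The rational part is single-valued and drops out of the difference; each branch term changes only by its own monodromy.
(11/16)*log(1 - j/(4/3)): each positive loop around 4/3 adds 2*pi*i to the log, so winding -1 contributes (11/16)*(-1)*2*pi*i = -(11/8)*pi*i.
Summing the contributions at j = 2/3 gives -(11/8)*pi*i.


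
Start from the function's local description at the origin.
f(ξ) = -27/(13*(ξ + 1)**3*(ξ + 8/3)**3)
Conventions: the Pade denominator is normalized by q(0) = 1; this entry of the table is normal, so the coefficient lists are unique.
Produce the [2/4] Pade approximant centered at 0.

The Pade approximant has numerator coefficients [-729/6656, 8019/198464, -715149/103201280]; denominator coefficients [1, 93181/24808, 5297379/992320, 27363347/7938560, 1394821/1587712].

Taylor coefficients needed (expand at 0): a_0 = -729/6656, a_1 = 24057/53248, a_2 = -238383/212992, a_3 = 3696759/1703936, a_4 = -99108279/27262976, a_5 = 92835963/16777216, a_6 = -3434098113/436207616.
Write the denominator as Q(ξ) = 1 + q1*ξ + q2*ξ^2 + q3*ξ^3 + q4*ξ^4. Requiring Q*f - P = O(ξ^7) with deg P <= 2 kills the coefficients of ξ^3..ξ^6 in Q*f:
  ξ^3: a_3 + q1*a_2 + q2*a_1 + q3*a_0 = 0, i.e. 3696759/1703936 + (-238383/212992)*q1 + (24057/53248)*q2 + (-729/6656)*q3 = 0.
  ξ^4: a_4 + q1*a_3 + q2*a_2 + q3*a_1 + q4*a_0 = 0, i.e. -99108279/27262976 + (3696759/1703936)*q1 + (-238383/212992)*q2 + (24057/53248)*q3 + (-729/6656)*q4 = 0.
  ξ^5: a_5 + q1*a_4 + q2*a_3 + q3*a_2 + q4*a_1 = 0, i.e. 92835963/16777216 + (-99108279/27262976)*q1 + (3696759/1703936)*q2 + (-238383/212992)*q3 + (24057/53248)*q4 = 0.
  ξ^6: a_6 + q1*a_5 + q2*a_4 + q3*a_3 + q4*a_2 = 0, i.e. -3434098113/436207616 + (92835963/16777216)*q1 + (-99108279/27262976)*q2 + (3696759/1703936)*q3 + (-238383/212992)*q4 = 0.
Solving this linear system: q1 = 93181/24808, q2 = 5297379/992320, q3 = 27363347/7938560, q4 = 1394821/1587712.
The numerator is Q*f truncated at degree 2: P0 = a_0 = -729/6656; P1 = a_1 + q1*a_0 = 8019/198464; P2 = a_2 + q1*a_1 + q2*a_0 = -715149/103201280.


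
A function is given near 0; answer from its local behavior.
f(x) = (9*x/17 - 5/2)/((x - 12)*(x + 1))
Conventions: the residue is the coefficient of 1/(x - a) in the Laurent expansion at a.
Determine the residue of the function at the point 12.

The residue is 131/442.

At the order-1 pole 12 set g(x) = (x - (12))*f(x) = (9*x/17 - 5/2)/(x + 1).
Simple pole: residue = g(a) at a = 12, which is 131/442.


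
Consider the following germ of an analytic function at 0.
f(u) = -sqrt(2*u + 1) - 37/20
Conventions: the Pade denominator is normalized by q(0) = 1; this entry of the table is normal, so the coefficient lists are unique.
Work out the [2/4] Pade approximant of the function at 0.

The Pade approximant has numerator coefficients [-57/20, -4415791/628540, -4840591/1257080]; denominator coefficients [1, 66443/31427, 49323/62854, -2510/31427, 885/62854].

Taylor coefficients needed (expand at 0): a_0 = -57/20, a_1 = -1, a_2 = 1/2, a_3 = -1/2, a_4 = 5/8, a_5 = -7/8, a_6 = 21/16.
Write the denominator as Q(u) = 1 + q1*u + q2*u^2 + q3*u^3 + q4*u^4. Requiring Q*f - P = O(u^7) with deg P <= 2 kills the coefficients of u^3..u^6 in Q*f:
  u^3: a_3 + q1*a_2 + q2*a_1 + q3*a_0 = 0, i.e. -1/2 + (1/2)*q1 + (-1)*q2 + (-57/20)*q3 = 0.
  u^4: a_4 + q1*a_3 + q2*a_2 + q3*a_1 + q4*a_0 = 0, i.e. 5/8 + (-1/2)*q1 + (1/2)*q2 + (-1)*q3 + (-57/20)*q4 = 0.
  u^5: a_5 + q1*a_4 + q2*a_3 + q3*a_2 + q4*a_1 = 0, i.e. -7/8 + (5/8)*q1 + (-1/2)*q2 + (1/2)*q3 + (-1)*q4 = 0.
  u^6: a_6 + q1*a_5 + q2*a_4 + q3*a_3 + q4*a_2 = 0, i.e. 21/16 + (-7/8)*q1 + (5/8)*q2 + (-1/2)*q3 + (1/2)*q4 = 0.
Solving this linear system: q1 = 66443/31427, q2 = 49323/62854, q3 = -2510/31427, q4 = 885/62854.
The numerator is Q*f truncated at degree 2: P0 = a_0 = -57/20; P1 = a_1 + q1*a_0 = -4415791/628540; P2 = a_2 + q1*a_1 + q2*a_0 = -4840591/1257080.


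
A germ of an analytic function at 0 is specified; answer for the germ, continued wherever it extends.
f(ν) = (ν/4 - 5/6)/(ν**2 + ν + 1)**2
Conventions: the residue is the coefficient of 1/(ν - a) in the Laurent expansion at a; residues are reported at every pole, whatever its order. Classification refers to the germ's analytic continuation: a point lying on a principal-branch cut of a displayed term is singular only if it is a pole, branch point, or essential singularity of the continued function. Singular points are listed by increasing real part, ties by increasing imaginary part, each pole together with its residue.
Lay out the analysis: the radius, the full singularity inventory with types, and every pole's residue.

Radius of convergence at 0: 1.
At (-1/2) - ((1/2)*sqrt(3))*i: a pole of order 2; residue -((23/108)*sqrt(3))*i.
At (-1/2) + ((1/2)*sqrt(3))*i: a pole of order 2; residue ((23/108)*sqrt(3))*i.

Denominator factor (ν**2 + ν + 1)^2: discriminant -3, complex-conjugate roots (-1/2) + ((1/2)*sqrt(3))*i and (-1/2) - ((1/2)*sqrt(3))*i; poles of order 2, moduli 1 and 1.
The radius of convergence is the smallest modulus among the singular points: 1.
The factor ν**2 + ν + 1 splits as (ν - a)(ν - a') with a = (-1/2) - ((1/2)*sqrt(3))*i, a' = (-1/2) + ((1/2)*sqrt(3))*i. At the order-2 pole a set g(ν) = (ν - a)^2*f(ν) = [ν/4 - 5/6] / (ν - a')^2.
Order-2 pole: residue = g'(a); g'((-1/2) - ((1/2)*sqrt(3))*i) = -((23/108)*sqrt(3))*i, so the residue is -((23/108)*sqrt(3))*i.
The factor ν**2 + ν + 1 splits as (ν - a)(ν - a') with a = (-1/2) + ((1/2)*sqrt(3))*i, a' = (-1/2) - ((1/2)*sqrt(3))*i. At the order-2 pole a set g(ν) = (ν - a)^2*f(ν) = [ν/4 - 5/6] / (ν - a')^2.
Order-2 pole: residue = g'(a); g'((-1/2) + ((1/2)*sqrt(3))*i) = ((23/108)*sqrt(3))*i, so the residue is ((23/108)*sqrt(3))*i.
List the singular points by increasing real part (a conjugate pair: the negative imaginary part first).


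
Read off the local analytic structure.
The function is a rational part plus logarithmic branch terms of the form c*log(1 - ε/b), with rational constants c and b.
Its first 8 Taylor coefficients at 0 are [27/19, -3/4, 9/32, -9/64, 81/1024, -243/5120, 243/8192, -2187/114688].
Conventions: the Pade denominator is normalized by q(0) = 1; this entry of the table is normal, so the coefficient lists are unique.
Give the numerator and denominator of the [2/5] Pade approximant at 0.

Taylor coefficients needed (read off): a_0 = 27/19, a_1 = -3/4, a_2 = 9/32, a_3 = -9/64, a_4 = 81/1024, a_5 = -243/5120, a_6 = 243/8192, a_7 = -2187/114688.
Write the denominator as Q(ε) = 1 + q1*ε + q2*ε^2 + q3*ε^3 + q4*ε^4 + q5*ε^5. Requiring Q*f - P = O(ε^8) with deg P <= 2 kills the coefficients of ε^3..ε^7 in Q*f:
  ε^3: a_3 + q1*a_2 + q2*a_1 + q3*a_0 = 0, i.e. -9/64 + (9/32)*q1 + (-3/4)*q2 + (27/19)*q3 = 0.
  ε^4: a_4 + q1*a_3 + q2*a_2 + q3*a_1 + q4*a_0 = 0, i.e. 81/1024 + (-9/64)*q1 + (9/32)*q2 + (-3/4)*q3 + (27/19)*q4 = 0.
  ε^5: a_5 + q1*a_4 + q2*a_3 + q3*a_2 + q4*a_1 + q5*a_0 = 0, i.e. -243/5120 + (81/1024)*q1 + (-9/64)*q2 + (9/32)*q3 + (-3/4)*q4 + (27/19)*q5 = 0.
  ε^6: a_6 + q1*a_5 + q2*a_4 + q3*a_3 + q4*a_2 + q5*a_1 = 0, i.e. 243/8192 + (-243/5120)*q1 + (81/1024)*q2 + (-9/64)*q3 + (9/32)*q4 + (-3/4)*q5 = 0.
  ε^7: a_7 + q1*a_6 + q2*a_5 + q3*a_4 + q4*a_3 + q5*a_2 = 0, i.e. -2187/114688 + (243/8192)*q1 + (-243/5120)*q2 + (81/1024)*q3 + (-9/64)*q4 + (9/32)*q5 = 0.
Solving this linear system: q1 = 2821727/3249792, q2 = 133379/1238016, q3 = -277799/17332224, q4 = 44137/92438528, q5 = -391913/462192640.
The numerator is Q*f truncated at degree 2: P0 = a_0 = 27/19; P1 = a_1 + q1*a_0 = 3319677/6860672; P2 = a_2 + q1*a_1 + q2*a_0 = -35707459/164656128.

The Pade approximant has numerator coefficients [27/19, 3319677/6860672, -35707459/164656128]; denominator coefficients [1, 2821727/3249792, 133379/1238016, -277799/17332224, 44137/92438528, -391913/462192640].


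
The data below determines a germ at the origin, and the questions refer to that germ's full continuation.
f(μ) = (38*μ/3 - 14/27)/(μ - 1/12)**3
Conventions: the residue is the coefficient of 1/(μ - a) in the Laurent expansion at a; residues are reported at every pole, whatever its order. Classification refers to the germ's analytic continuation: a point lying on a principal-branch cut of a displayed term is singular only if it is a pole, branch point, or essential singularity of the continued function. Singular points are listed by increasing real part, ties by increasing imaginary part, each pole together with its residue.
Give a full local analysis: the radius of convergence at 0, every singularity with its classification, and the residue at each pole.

Radius of convergence at 0: 1/12.
At 1/12: a pole of order 3; residue 0.

Denominator factor (μ - 1/12)^3: pole of order 3 at 1/12, modulus 1/12.
The radius of convergence is the smallest modulus among the singular points: 1/12.
At the order-3 pole 1/12 set g(μ) = (μ - (1/12))^3*f(μ) = 38*μ/3 - 14/27.
Order-3 pole: residue = g''(a)/2; g''(1/12) = 0, so the residue is 0.


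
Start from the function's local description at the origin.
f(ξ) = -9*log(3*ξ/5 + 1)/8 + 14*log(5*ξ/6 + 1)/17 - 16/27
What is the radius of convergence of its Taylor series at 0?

The radius of convergence is 6/5.

Branch term (-9/8)*log(1 - ξ/(-5/3)): its argument vanishes at ξ = -5/3, a logarithmic branch point, modulus 5/3.
Branch term (14/17)*log(1 - ξ/(-6/5)): its argument vanishes at ξ = -6/5, a logarithmic branch point, modulus 6/5.
The radius of convergence is the smallest modulus among the singular points: 6/5.


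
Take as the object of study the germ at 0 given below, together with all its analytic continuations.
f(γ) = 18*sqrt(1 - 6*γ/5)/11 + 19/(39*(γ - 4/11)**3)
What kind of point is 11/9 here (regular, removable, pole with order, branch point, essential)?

Denominator factors: γ - 4/11 = 85/99 at γ = 11/9 — none vanishes.
Branch term sqrt(1 - γ/(5/6)): argument at 11/9 is -7/15, nonzero, so 11/9 is not its branch point (a point on a principal cut is still regular for the continued germ).
So the germ continues analytically to 11/9.

The point is a regular point.


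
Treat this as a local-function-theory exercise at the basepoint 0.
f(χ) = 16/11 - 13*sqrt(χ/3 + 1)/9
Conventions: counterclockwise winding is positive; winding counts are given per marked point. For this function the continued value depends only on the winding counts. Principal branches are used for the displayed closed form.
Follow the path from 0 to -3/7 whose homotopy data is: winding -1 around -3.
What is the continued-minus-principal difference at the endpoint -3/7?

Continued minus principal equals (26/63)*sqrt(42).

The rational part is single-valued and drops out of the difference; each branch term changes only by its own monodromy.
(-13/9)*sqrt(1 - χ/(-3)): winding -1 is odd, the square root flips sign, contributing -2*(-13/9)*sqrt(1 - (-3/7)/(-3)) = -2*(-13/9)*sqrt(6/7) = (26/63)*sqrt(42).
Summing the contributions at χ = -3/7 gives (26/63)*sqrt(42).


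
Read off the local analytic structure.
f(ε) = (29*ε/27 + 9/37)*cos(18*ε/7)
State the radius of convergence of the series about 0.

The radius of convergence is infinite.

The factor cos(18*ε/7) is entire and contributes no finite singular point.
The polynomial part has no poles.
No finite singular points: the Taylor series at 0 converges everywhere.


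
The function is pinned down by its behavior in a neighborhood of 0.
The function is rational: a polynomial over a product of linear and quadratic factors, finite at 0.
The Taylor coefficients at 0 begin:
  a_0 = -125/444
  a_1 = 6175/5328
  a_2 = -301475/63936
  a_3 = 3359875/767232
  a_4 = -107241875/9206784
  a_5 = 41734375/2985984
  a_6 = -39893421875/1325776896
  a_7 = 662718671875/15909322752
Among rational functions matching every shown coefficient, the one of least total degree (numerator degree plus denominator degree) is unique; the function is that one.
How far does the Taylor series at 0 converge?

The radius of convergence is 3/5.

No rational of total degree below 4 reproduces all 8 coefficients; solving the [2/2] Pade equations on them gives f(ψ) = (7*ψ**2/4 - ψ/2 + 5/37)/((ψ - 4/5)*(ψ + 3/5)), whose expansion matches every shown term.
Denominator factor (ψ + 3/5): pole of order 1 at -3/5, modulus 3/5.
Denominator factor (ψ - 4/5): pole of order 1 at 4/5, modulus 4/5.
The radius of convergence is the smallest modulus among the singular points: 3/5.


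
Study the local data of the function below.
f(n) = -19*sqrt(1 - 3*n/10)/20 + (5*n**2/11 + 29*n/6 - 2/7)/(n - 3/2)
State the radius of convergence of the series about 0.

Denominator factor (n - 3/2): pole of order 1 at 3/2, modulus 3/2.
Branch term (-19/20)*sqrt(1 - n/(10/3)): its argument vanishes at n = 10/3, a square-root branch point, modulus 10/3.
The radius of convergence is the smallest modulus among the singular points: 3/2.

The radius of convergence is 3/2.


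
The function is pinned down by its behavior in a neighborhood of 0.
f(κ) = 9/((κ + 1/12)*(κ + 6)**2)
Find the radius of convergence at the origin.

The radius of convergence is 1/12.

Denominator factor (κ + 6)^2: pole of order 2 at -6, modulus 6.
Denominator factor (κ + 1/12): pole of order 1 at -1/12, modulus 1/12.
The radius of convergence is the smallest modulus among the singular points: 1/12.


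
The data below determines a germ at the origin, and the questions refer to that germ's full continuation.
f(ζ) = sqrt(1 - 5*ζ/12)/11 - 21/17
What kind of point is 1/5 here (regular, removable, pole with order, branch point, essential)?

The point is a regular point.

There is no denominator, hence no pole anywhere.
Branch term sqrt(1 - ζ/(12/5)): argument at 1/5 is 11/12, nonzero, so 1/5 is not its branch point (a point on a principal cut is still regular for the continued germ).
So the germ continues analytically to 1/5.


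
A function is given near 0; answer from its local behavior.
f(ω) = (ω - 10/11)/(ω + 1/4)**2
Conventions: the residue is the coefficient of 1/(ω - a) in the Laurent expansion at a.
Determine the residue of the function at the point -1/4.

The residue is 1.

At the order-2 pole -1/4 set g(ω) = (ω - (-1/4))^2*f(ω) = ω - 10/11.
Order-2 pole: residue = g'(a); g'(-1/4) = 1, so the residue is 1.


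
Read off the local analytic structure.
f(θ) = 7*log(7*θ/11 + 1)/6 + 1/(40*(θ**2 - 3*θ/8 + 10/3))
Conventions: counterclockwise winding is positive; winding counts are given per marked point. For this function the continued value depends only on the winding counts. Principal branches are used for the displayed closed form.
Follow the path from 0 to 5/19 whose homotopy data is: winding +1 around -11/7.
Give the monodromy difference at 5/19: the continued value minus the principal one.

The rational part is single-valued and drops out of the difference; each branch term changes only by its own monodromy.
(7/6)*log(1 - θ/(-11/7)): each positive loop around -11/7 adds 2*pi*i to the log, so winding +1 contributes (7/6)*(1)*2*pi*i = (7/3)*pi*i.
Summing the contributions at θ = 5/19 gives (7/3)*pi*i.

Continued minus principal equals (7/3)*pi*i.


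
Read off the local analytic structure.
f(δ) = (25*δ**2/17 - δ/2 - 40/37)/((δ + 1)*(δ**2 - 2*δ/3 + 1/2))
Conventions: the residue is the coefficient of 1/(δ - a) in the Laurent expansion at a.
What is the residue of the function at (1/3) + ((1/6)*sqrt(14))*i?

The residue is (4334/8177) + ((45775/228956)*sqrt(14))*i.


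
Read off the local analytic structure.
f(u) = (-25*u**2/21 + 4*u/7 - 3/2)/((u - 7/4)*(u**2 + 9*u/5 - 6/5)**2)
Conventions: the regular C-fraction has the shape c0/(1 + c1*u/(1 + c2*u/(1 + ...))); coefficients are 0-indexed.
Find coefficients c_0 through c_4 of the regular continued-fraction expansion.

The regular C-fraction coefficients are [25/42, -67/21, 509/5628, -6856999/409236, 171671644316/10470637473].


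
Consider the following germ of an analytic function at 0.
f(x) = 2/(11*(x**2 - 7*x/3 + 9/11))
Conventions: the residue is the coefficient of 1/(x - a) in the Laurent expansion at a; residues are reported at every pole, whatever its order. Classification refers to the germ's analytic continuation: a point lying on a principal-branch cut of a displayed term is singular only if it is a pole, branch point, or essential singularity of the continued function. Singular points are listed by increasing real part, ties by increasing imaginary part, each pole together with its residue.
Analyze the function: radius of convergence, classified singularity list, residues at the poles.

Radius of convergence at 0: 7/6 - (1/66)*sqrt(2365).
At 7/6 - (1/66)*sqrt(2365): a pole of order 1; residue -(6/2365)*sqrt(2365).
At 7/6 + (1/66)*sqrt(2365): a pole of order 1; residue (6/2365)*sqrt(2365).

Denominator factor (x**2 - 7*x/3 + 9/11): discriminant 215/99, real irrational roots 7/6 + (1/66)*sqrt(2365) and 7/6 - (1/66)*sqrt(2365); poles of order 1, moduli 7/6 + (1/66)*sqrt(2365) and 7/6 - (1/66)*sqrt(2365).
The radius of convergence is the smallest modulus among the singular points: 7/6 - (1/66)*sqrt(2365).
The factor x**2 - 7*x/3 + 9/11 splits as (x - a)(x - a') with a = 7/6 - (1/66)*sqrt(2365), a' = 7/6 + (1/66)*sqrt(2365). At the order-1 pole a set g(x) = (x - a)*f(x) = [2/11] / (x - a').
Simple pole: residue = g(a) at a = 7/6 - (1/66)*sqrt(2365), which is -(6/2365)*sqrt(2365).
The factor x**2 - 7*x/3 + 9/11 splits as (x - a)(x - a') with a = 7/6 + (1/66)*sqrt(2365), a' = 7/6 - (1/66)*sqrt(2365). At the order-1 pole a set g(x) = (x - a)*f(x) = [2/11] / (x - a').
Simple pole: residue = g(a) at a = 7/6 + (1/66)*sqrt(2365), which is (6/2365)*sqrt(2365).
List the singular points by increasing real part (a conjugate pair: the negative imaginary part first).


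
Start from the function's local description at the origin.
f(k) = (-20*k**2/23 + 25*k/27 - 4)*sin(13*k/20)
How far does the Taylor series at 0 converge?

The radius of convergence is infinite.

The factor sin(13*k/20) is entire and contributes no finite singular point.
The polynomial part has no poles.
No finite singular points: the Taylor series at 0 converges everywhere.


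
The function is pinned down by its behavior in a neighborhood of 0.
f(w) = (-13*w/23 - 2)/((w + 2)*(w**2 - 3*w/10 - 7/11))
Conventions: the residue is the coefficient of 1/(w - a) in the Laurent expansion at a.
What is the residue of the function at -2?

The residue is -550/2507.

At the order-1 pole -2 set g(w) = (w - (-2))*f(w) = (-13*w/23 - 2)/(w**2 - 3*w/10 - 7/11).
Simple pole: residue = g(a) at a = -2, which is -550/2507.


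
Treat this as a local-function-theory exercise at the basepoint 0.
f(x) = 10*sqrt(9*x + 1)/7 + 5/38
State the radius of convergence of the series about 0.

The radius of convergence is 1/9.

Branch term (10/7)*sqrt(1 - x/(-1/9)): its argument vanishes at x = -1/9, a square-root branch point, modulus 1/9.
The radius of convergence is the smallest modulus among the singular points: 1/9.


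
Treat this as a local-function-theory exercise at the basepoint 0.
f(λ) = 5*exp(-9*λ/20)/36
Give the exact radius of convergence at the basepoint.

The factor exp(-9*λ/20) is entire and contributes no finite singular point.
The polynomial part has no poles.
No finite singular points: the Taylor series at 0 converges everywhere.

The radius of convergence is infinite.


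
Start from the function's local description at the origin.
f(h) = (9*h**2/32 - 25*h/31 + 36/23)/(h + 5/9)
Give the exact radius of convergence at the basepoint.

Denominator factor (h + 5/9): pole of order 1 at -5/9, modulus 5/9.
The radius of convergence is the smallest modulus among the singular points: 5/9.

The radius of convergence is 5/9.


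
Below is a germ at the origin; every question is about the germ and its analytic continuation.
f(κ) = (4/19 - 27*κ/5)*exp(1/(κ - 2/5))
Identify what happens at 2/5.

The exponent 1/(κ - (2/5)) has a pole at 2/5, so exp(1/(κ - (2/5))) takes every nonzero value near it: an essential singularity (not a pole of any order).

The point is an essential singularity.
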